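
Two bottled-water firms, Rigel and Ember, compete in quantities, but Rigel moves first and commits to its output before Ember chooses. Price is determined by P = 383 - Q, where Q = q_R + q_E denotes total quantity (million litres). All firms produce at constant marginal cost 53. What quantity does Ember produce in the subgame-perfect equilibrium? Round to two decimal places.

82.50

The follower Ember best-responds to any q_R: π_E = (383 - Q)q_E - 53q_E.
Setting the follower's marginal profit to zero, 330 - q_R - 2q_E = 0, i.e. q_E = (330 - q_R)/2.
Rigel substitutes q_E(q_R) into its own profit: π_R = q_R(383 - q_R - (330 - q_R)/2) - 53q_R = (218 - (1/2)q_R)q_R - 53q_R.
Maximising: ∂π_R/∂q_R = 165 - q_R = 0, giving q_R = 165.
Then q_E = (330 - 165)/2 = 165/2.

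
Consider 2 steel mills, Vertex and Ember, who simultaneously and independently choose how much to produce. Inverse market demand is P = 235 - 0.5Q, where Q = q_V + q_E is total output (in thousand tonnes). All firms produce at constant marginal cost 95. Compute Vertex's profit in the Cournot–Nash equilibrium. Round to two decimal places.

4355.56

A representative firm's profit is π_i = q_i(235 - 0.5Q) - 95q_i.
Setting ∂π_i/∂q_i = 0 with rivals' quantities fixed: 140 - q_i - (1/2)q_j = 0.
With identical firms every q_j equals q_i, so q_j = q_i and 140 = (3/2)q_i, giving q_i = 280/3.
Price P = 235 - (1/2)·(560/3) = 425/3.
Vertex's profit: (425/3 - 95)·(280/3) = 4355.5556.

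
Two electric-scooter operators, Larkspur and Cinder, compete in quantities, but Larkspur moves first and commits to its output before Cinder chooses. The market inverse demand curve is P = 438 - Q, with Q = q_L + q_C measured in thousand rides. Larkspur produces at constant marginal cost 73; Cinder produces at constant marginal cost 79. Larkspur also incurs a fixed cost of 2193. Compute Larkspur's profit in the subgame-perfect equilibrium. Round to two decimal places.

15012.13

The follower Cinder best-responds to any q_L: π_C = (438 - Q)q_C - 79q_C.
∂π_C/∂q_C = 359 - q_L - 2q_C = 0 gives the reaction function q_C = (359 - q_L)/2.
The leader anticipates this reaction. Substituting into P = 438 - Q gives P = 517/2 - (1/2)q_L, so π_L = (517/2 - (1/2)q_L)q_L - 73q_L.
Maximising: ∂π_L/∂q_L = 371/2 - q_L = 0, giving q_L = 371/2.
Then q_C = (359 - 371/2)/2 = 347/4.
Price P = 438 - 1089/4 = 663/4.
Larkspur's profit: (663/4 - 73)·(371/2) - 2193 = 15012.1250.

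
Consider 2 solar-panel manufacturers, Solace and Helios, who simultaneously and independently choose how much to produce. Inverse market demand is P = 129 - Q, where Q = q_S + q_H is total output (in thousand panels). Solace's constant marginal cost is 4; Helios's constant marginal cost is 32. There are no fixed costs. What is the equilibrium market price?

Solace's profit: π_S = (129 - Q)q_S - (4q_S). Setting ∂π_S/∂q_S = 0: 125 - 2q_S - (q_H) = 0.
Helios's profit: π_H = (129 - Q)q_H - (32q_H). Setting ∂π_H/∂q_H = 0: 97 - 2q_H - (q_S) = 0.
Rearranging gives the reaction functions q_S = (125 - q_H)/2 and q_H = (97 - q_S)/2.
Solving the pair: q_S = 51, q_H = 23.
Total output Q = 74, so price P = 129 - 74 = 55.

55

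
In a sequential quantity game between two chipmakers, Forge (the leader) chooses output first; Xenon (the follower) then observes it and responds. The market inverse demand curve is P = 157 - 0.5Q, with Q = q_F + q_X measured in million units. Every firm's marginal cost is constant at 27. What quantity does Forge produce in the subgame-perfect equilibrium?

Solve by backward induction. Given q_F, the follower Xenon maximises π_X = (157 - (1/2)q_F - (1/2)q_X)q_X - 27q_X.
Setting the follower's marginal profit to zero, 130 - (1/2)q_F - q_X = 0, i.e. q_X = (130 - (1/2)q_F).
Forge substitutes q_X(q_F) into its own profit: π_F = q_F(157 - (1/2)q_F - (130 - (1/2)q_F)/2) - 27q_F = (92 - (1/4)q_F)q_F - 27q_F.
The leader's first-order condition 65 - (1/2)q_F = 0 yields q_F = 130.
Then q_X = (130 - (1/2)·130) = 65.

130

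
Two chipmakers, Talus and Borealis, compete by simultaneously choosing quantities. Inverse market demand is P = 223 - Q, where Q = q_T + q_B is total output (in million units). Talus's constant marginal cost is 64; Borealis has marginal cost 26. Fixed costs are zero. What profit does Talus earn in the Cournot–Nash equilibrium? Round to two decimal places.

1626.78

Talus's profit: π_T = (223 - Q)q_T - (64q_T). Setting ∂π_T/∂q_T = 0: 159 - 2q_T - (q_B) = 0.
Borealis's profit: π_B = (223 - Q)q_B - (26q_B). Setting ∂π_B/∂q_B = 0: 197 - 2q_B - (q_T) = 0.
Best responses: q_T = (159 - q_B)/2, q_B = (197 - q_T)/2.
Solving the pair: q_T = 121/3, q_B = 235/3.
Price P = 223 - 356/3 = 313/3.
Talus's profit: (313/3 - 64)·(121/3) = 1626.7778.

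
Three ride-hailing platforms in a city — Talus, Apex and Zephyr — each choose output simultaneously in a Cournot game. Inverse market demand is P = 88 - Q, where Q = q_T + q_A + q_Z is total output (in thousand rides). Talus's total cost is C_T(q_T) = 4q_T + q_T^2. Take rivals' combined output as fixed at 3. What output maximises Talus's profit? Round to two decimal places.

20.25

With rivals' combined output fixed at 3, Talus's profit is π_T = (88 - 3 - q_T)q_T - (4q_T + q_T²) = (85 - q_T)q_T - (4q_T + q_T²).
∂π_T/∂q_T = 81 - 4q_T = 0, so q_T = 81/4.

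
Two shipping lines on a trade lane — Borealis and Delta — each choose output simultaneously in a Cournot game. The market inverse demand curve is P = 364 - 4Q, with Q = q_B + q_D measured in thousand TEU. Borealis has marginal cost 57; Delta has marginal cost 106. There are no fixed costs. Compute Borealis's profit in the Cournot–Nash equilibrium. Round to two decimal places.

3520.44

Borealis's profit: π_B = (364 - 4Q)q_B - (57q_B). Setting ∂π_B/∂q_B = 0: 307 - 8q_B - 4(q_D) = 0.
Delta's profit: π_D = (364 - 4Q)q_D - (106q_D). Setting ∂π_D/∂q_D = 0: 258 - 8q_D - 4(q_B) = 0.
Rearranging gives the reaction functions q_B = (307 - 4q_D)/8 and q_D = (258 - 4q_B)/8.
Substituting one into the other gives q_B = 89/3 and q_D = 209/12.
Price P = 364 - 4·(565/12) = 527/3.
Borealis's profit: (527/3 - 57)·(89/3) = 3520.4444.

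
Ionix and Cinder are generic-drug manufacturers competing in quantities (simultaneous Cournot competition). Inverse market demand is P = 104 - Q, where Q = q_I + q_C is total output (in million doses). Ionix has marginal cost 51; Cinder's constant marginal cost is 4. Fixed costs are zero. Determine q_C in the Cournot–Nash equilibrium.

Ionix's profit: π_I = (104 - Q)q_I - (51q_I). Setting ∂π_I/∂q_I = 0: 53 - 2q_I - (q_C) = 0.
Cinder's first-order condition: 100 - 2q_C - (q_I) = 0.
So q_I = (53 - q_C)/2 and q_C = (100 - q_I)/2.
Solving the pair: q_I = 2, q_C = 49.

49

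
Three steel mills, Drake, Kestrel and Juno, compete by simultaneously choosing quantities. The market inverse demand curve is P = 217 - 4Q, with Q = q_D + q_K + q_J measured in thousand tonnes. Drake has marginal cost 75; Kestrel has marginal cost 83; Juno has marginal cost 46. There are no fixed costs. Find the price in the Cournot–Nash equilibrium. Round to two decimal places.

Drake's profit: π_D = (217 - 4Q)q_D - (75q_D). Setting ∂π_D/∂q_D = 0: 142 - 8q_D - 4(q_K + q_J) = 0.
Kestrel's profit: π_K = (217 - 4Q)q_K - (83q_K). Setting ∂π_K/∂q_K = 0: 134 - 8q_K - 4(q_D + q_J) = 0.
Juno's profit: π_J = (217 - 4Q)q_J - (46q_J). Setting ∂π_J/∂q_J = 0: 171 - 8q_J - 4(q_D + q_K) = 0.
Adding the 3 first-order conditions: 447 − 16Q = 0, so Q = 447/16.
Back-substituting: q_D = (142 − 447/4)/4 = 121/16, q_K = (134 − 447/4)/4 = 89/16, q_J = (171 − 447/4)/4 = 237/16.
Total output Q = 447/16, so price P = 217 - 4·(447/16) = 421/4.

105.25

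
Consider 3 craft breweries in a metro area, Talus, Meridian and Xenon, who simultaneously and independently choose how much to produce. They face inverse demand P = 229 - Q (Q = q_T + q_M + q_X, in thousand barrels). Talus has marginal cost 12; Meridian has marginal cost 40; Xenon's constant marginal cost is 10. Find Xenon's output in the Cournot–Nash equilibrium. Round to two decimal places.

62.75

Talus's profit: π_T = (229 - Q)q_T - (12q_T). Setting ∂π_T/∂q_T = 0: 217 - 2q_T - (q_M + q_X) = 0.
Meridian's profit: π_M = (229 - Q)q_M - (40q_M). Setting ∂π_M/∂q_M = 0: 189 - 2q_M - (q_T + q_X) = 0.
Xenon's profit: π_X = (229 - Q)q_X - (10q_X). Setting ∂π_X/∂q_X = 0: 219 - 2q_X - (q_T + q_M) = 0.
Summing all 3 equations gives 625 − 4Q = 0, hence Q = 625/4.
Back-substituting: q_T = (217 − 625/4) = 243/4, q_M = (189 − 625/4) = 131/4, q_X = (219 − 625/4) = 251/4.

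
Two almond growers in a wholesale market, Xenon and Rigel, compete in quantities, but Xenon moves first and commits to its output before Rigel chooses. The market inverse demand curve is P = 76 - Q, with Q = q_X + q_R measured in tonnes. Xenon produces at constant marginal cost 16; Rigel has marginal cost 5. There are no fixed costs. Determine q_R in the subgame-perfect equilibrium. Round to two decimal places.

Solve by backward induction. Given q_X, the follower Rigel maximises π_R = (76 - q_X - q_R)q_R - 5q_R.
Setting the follower's marginal profit to zero, 71 - q_X - 2q_R = 0, i.e. q_R = (71 - q_X)/2.
Xenon substitutes q_R(q_X) into its own profit: π_X = q_X(76 - q_X - (71 - q_X)/2) - 16q_X = (81/2 - (1/2)q_X)q_X - 16q_X.
The leader's first-order condition 49/2 - q_X = 0 yields q_X = 49/2.
Then q_R = (71 - 49/2)/2 = 93/4.

23.25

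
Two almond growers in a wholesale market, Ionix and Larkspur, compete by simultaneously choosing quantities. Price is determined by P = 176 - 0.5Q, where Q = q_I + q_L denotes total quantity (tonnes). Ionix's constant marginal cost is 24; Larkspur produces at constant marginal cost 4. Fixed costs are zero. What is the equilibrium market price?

Ionix's profit: π_I = (176 - 0.5Q)q_I - (24q_I). Setting ∂π_I/∂q_I = 0: 152 - q_I - (1/2)(q_L) = 0.
Larkspur's first-order condition: 172 - q_L - (1/2)(q_I) = 0.
Best responses: q_I = (152 - (1/2)q_L), q_L = (172 - (1/2)q_I).
Solving the pair: q_I = 88, q_L = 128.
Total output Q = 216, so price P = 176 - (1/2)·216 = 68.

68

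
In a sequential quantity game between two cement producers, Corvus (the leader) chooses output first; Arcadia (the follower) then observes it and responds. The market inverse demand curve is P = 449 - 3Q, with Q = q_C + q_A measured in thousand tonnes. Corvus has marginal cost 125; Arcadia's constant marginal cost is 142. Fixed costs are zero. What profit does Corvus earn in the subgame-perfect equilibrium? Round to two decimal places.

Solve by backward induction. Given q_C, the follower Arcadia maximises π_A = (449 - 3q_C - 3q_A)q_A - 142q_A.
Setting the follower's marginal profit to zero, 307 - 3q_C - 6q_A = 0, i.e. q_A = (307 - 3q_C)/6.
Corvus substitutes q_A(q_C) into its own profit: π_C = q_C(449 - 3q_C - (307 - 3q_C)/2) - 125q_C = (591/2 - (3/2)q_C)q_C - 125q_C.
Leader FOC: 341/2 - 3q_C = 0, so q_C = 341/6.
Then q_A = (307 - 3·(341/6))/6 = 91/4.
Price P = 449 - 3·(955/12) = 841/4.
Corvus's profit: (841/4 - 125)·(341/6) = 4845.0417.

4845.04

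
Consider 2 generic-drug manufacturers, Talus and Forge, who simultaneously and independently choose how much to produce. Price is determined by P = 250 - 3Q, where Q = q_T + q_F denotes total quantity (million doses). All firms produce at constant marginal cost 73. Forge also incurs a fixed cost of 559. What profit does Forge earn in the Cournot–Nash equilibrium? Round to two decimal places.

Each firm earns π_i = (250 - 3Q)q_i - 73q_i.
Setting ∂π_i/∂q_i = 0 with rivals' quantities fixed: 177 - 6q_i - 3q_j = 0.
With identical firms every q_j equals q_i, so q_j = q_i and 177 = 9q_i, giving q_i = 59/3.
Price P = 250 - 3·(118/3) = 132.
Forge's profit: (132 - 73)·(59/3) - 559 = 1804/3.

601.33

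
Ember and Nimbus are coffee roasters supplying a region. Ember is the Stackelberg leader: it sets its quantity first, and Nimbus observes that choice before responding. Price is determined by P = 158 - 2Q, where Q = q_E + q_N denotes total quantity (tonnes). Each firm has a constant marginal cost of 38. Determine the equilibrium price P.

Solve by backward induction. Given q_E, the follower Nimbus maximises π_N = (158 - 2q_E - 2q_N)q_N - 38q_N.
∂π_N/∂q_N = 120 - 2q_E - 4q_N = 0 gives the reaction function q_N = (120 - 2q_E)/4.
Ember substitutes q_N(q_E) into its own profit: π_E = q_E(158 - 2q_E - (120 - 2q_E)/2) - 38q_E = (98 - q_E)q_E - 38q_E.
The leader's first-order condition 60 - 2q_E = 0 yields q_E = 30.
Then q_N = (120 - 2·30)/4 = 15.
Total output Q = 45, so price P = 158 - 2·45 = 68.

68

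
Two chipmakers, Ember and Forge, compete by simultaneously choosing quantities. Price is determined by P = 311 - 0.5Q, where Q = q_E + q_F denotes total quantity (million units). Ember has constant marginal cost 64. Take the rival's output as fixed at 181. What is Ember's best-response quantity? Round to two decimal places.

With the rival's output fixed at 181, Ember's profit is π_E = (311 - (1/2)·181 - (1/2)q_E)q_E - (64q_E) = (441/2 - (1/2)q_E)q_E - (64q_E).
∂π_E/∂q_E = 313/2 - q_E = 0, so q_E = 313/2.

156.50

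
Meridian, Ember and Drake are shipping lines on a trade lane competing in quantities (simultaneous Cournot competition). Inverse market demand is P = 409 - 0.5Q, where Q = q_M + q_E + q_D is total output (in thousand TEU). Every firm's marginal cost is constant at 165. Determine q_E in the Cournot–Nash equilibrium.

A representative firm's profit is π_i = q_i(409 - 0.5Q) - 165q_i.
First-order condition (treating rivals' output as given): 244 - q_i - (1/2)·Σ_{j≠i} q_j = 0.
By symmetry each firm produces the same amount; substituting Σ_{j≠i} q_j = 2q_i yields q_i = 244/2 = 122.

122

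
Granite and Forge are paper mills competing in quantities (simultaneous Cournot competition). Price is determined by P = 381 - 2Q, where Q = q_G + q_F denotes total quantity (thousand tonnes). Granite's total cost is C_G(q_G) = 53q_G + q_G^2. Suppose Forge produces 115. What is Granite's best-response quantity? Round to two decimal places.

With the rival's output fixed at 115, Granite's profit is π_G = (381 - 2·115 - 2q_G)q_G - (53q_G + q_G²) = (151 - 2q_G)q_G - (53q_G + q_G²).
∂π_G/∂q_G = 98 - 6q_G = 0, so q_G = 49/3.

16.33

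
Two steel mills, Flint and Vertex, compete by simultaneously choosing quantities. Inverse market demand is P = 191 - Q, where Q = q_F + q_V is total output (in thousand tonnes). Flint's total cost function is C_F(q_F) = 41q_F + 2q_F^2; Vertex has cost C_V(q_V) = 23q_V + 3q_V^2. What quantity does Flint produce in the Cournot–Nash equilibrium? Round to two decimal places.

21.96

Flint's profit: π_F = (191 - Q)q_F - (41q_F + 2q_F²). Setting ∂π_F/∂q_F = 0: 150 - 6q_F - (q_V) = 0.
Vertex's first-order condition: 168 - 8q_V - (q_F) = 0.
Rearranging gives the reaction functions q_F = (150 - q_V)/6 and q_V = (168 - q_F)/8.
Solving the pair: q_F = 1032/47, q_V = 858/47.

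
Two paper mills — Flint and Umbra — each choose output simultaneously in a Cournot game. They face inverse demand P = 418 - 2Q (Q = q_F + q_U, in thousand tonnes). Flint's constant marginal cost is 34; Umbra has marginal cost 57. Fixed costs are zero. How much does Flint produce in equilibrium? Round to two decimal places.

67.83

Flint's profit: π_F = (418 - 2Q)q_F - (34q_F). Setting ∂π_F/∂q_F = 0: 384 - 4q_F - 2(q_U) = 0.
Umbra's first-order condition: 361 - 4q_U - 2(q_F) = 0.
Rearranging gives the reaction functions q_F = (384 - 2q_U)/4 and q_U = (361 - 2q_F)/4.
Substituting one into the other gives q_F = 407/6 and q_U = 169/3.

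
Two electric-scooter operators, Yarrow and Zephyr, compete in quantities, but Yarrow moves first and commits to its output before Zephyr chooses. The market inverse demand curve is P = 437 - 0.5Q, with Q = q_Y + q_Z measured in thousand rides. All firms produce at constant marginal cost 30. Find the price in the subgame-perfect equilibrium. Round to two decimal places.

131.75

Solve by backward induction. Given q_Y, the follower Zephyr maximises π_Z = (437 - (1/2)q_Y - (1/2)q_Z)q_Z - 30q_Z.
Follower FOC: 407 - (1/2)q_Y - q_Z = 0, so q_Z(q_Y) = (407 - (1/2)q_Y).
Yarrow substitutes q_Z(q_Y) into its own profit: π_Y = q_Y(437 - (1/2)q_Y - (407 - (1/2)q_Y)/2) - 30q_Y = (467/2 - (1/4)q_Y)q_Y - 30q_Y.
Leader FOC: 407/2 - (1/2)q_Y = 0, so q_Y = 407.
Then q_Z = (407 - (1/2)·407) = 407/2.
Total output Q = 1221/2, so price P = 437 - (1/2)·(1221/2) = 527/4.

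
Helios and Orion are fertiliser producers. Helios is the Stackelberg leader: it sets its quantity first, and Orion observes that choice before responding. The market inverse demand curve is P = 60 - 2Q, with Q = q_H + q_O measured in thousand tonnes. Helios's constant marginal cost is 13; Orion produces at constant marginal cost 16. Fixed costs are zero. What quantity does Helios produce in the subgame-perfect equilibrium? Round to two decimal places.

Solve by backward induction. Given q_H, the follower Orion maximises π_O = (60 - 2q_H - 2q_O)q_O - 16q_O.
Follower FOC: 44 - 2q_H - 4q_O = 0, so q_O(q_H) = (44 - 2q_H)/4.
The leader anticipates this reaction. Substituting into P = 60 - 2Q gives P = 38 - q_H, so π_H = (38 - q_H)q_H - 13q_H.
The leader's first-order condition 25 - 2q_H = 0 yields q_H = 25/2.
Then q_O = (44 - 2·(25/2))/4 = 19/4.

12.50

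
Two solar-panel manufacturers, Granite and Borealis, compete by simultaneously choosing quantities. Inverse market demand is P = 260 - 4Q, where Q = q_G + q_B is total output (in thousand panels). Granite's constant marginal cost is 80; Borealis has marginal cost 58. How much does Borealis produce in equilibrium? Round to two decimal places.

Granite's profit: π_G = (260 - 4Q)q_G - (80q_G). Setting ∂π_G/∂q_G = 0: 180 - 8q_G - 4(q_B) = 0.
Borealis's first-order condition: 202 - 8q_B - 4(q_G) = 0.
Rearranging gives the reaction functions q_G = (180 - 4q_B)/8 and q_B = (202 - 4q_G)/8.
Substituting one into the other gives q_G = 79/6 and q_B = 56/3.

18.67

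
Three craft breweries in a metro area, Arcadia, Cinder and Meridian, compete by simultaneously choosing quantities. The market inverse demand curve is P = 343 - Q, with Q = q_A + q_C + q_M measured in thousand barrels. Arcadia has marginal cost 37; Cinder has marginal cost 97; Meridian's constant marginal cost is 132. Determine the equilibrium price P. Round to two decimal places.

152.25

Arcadia's profit: π_A = (343 - Q)q_A - (37q_A). Setting ∂π_A/∂q_A = 0: 306 - 2q_A - (q_C + q_M) = 0.
Cinder's first-order condition: 246 - 2q_C - (q_A + q_M) = 0.
Meridian's profit: π_M = (343 - Q)q_M - (132q_M). Setting ∂π_M/∂q_M = 0: 211 - 2q_M - (q_A + q_C) = 0.
Summing all 3 equations gives 763 − 4Q = 0, hence Q = 763/4.
Back-substituting: q_A = (306 − 763/4) = 461/4, q_C = (246 − 763/4) = 221/4, q_M = (211 − 763/4) = 81/4.
Total output Q = 763/4, so price P = 343 - 763/4 = 609/4.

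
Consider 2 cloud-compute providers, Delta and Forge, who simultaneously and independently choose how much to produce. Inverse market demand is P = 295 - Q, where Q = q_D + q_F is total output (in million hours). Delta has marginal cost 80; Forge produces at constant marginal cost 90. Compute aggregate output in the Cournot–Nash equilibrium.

Delta's profit: π_D = (295 - Q)q_D - (80q_D). Setting ∂π_D/∂q_D = 0: 215 - 2q_D - (q_F) = 0.
Forge's first-order condition: 205 - 2q_F - (q_D) = 0.
Best responses: q_D = (215 - q_F)/2, q_F = (205 - q_D)/2.
Solving the pair: q_D = 75, q_F = 65.
Total output Q = 75 + 65 = 140.

140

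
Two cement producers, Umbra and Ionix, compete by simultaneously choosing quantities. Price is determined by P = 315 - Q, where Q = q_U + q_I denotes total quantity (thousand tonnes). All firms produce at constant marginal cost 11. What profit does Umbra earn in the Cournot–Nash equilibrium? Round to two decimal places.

A representative firm's profit is π_i = q_i(315 - Q) - 11q_i.
Setting ∂π_i/∂q_i = 0 with rivals' quantities fixed: 304 - 2q_i - q_j = 0.
By symmetry each firm produces the same amount; substituting q_j = q_i yields q_i = 304/3.
Price P = 315 - 608/3 = 337/3.
Umbra's profit: (337/3 - 11)·(304/3) = 10268.4444.

10268.44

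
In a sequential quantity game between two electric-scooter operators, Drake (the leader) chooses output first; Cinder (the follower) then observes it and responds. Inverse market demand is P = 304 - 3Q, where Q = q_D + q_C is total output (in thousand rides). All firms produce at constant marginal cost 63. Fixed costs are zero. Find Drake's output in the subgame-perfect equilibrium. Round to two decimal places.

Solve by backward induction. Given q_D, the follower Cinder maximises π_C = (304 - 3q_D - 3q_C)q_C - 63q_C.
∂π_C/∂q_C = 241 - 3q_D - 6q_C = 0 gives the reaction function q_C = (241 - 3q_D)/6.
The leader anticipates this reaction. Substituting into P = 304 - 3Q gives P = 367/2 - (3/2)q_D, so π_D = (367/2 - (3/2)q_D)q_D - 63q_D.
The leader's first-order condition 241/2 - 3q_D = 0 yields q_D = 241/6.
Then q_C = (241 - 3·(241/6))/6 = 241/12.

40.17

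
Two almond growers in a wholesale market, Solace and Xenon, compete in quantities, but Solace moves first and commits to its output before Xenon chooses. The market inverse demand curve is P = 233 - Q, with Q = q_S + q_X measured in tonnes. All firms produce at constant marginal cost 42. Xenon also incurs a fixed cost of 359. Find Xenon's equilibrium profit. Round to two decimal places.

Solve by backward induction. Given q_S, the follower Xenon maximises π_X = (233 - q_S - q_X)q_X - 42q_X.
Setting the follower's marginal profit to zero, 191 - q_S - 2q_X = 0, i.e. q_X = (191 - q_S)/2.
The leader anticipates this reaction. Substituting into P = 233 - Q gives P = 275/2 - (1/2)q_S, so π_S = (275/2 - (1/2)q_S)q_S - 42q_S.
Leader FOC: 191/2 - q_S = 0, so q_S = 191/2.
Then q_X = (191 - 191/2)/2 = 191/4.
Price P = 233 - 573/4 = 359/4.
Xenon's profit: (359/4 - 42)·(191/4) - 359 = 1921.0625.

1921.06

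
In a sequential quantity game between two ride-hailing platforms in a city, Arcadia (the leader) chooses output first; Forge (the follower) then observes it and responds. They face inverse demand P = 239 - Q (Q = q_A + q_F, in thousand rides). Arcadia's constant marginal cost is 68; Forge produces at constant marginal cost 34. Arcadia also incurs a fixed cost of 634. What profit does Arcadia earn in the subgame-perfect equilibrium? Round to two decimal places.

1712.13

Solve by backward induction. Given q_A, the follower Forge maximises π_F = (239 - q_A - q_F)q_F - 34q_F.
Setting the follower's marginal profit to zero, 205 - q_A - 2q_F = 0, i.e. q_F = (205 - q_A)/2.
The leader anticipates this reaction. Substituting into P = 239 - Q gives P = 273/2 - (1/2)q_A, so π_A = (273/2 - (1/2)q_A)q_A - 68q_A.
Maximising: ∂π_A/∂q_A = 137/2 - q_A = 0, giving q_A = 137/2.
Then q_F = (205 - 137/2)/2 = 273/4.
Price P = 239 - 547/4 = 409/4.
Arcadia's profit: (409/4 - 68)·(137/2) - 634 = 1712.1250.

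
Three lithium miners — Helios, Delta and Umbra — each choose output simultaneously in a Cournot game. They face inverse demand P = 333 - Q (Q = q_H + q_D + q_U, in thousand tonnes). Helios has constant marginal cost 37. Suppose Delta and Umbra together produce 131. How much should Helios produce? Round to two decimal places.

With rivals' combined output fixed at 131, Helios's profit is π_H = (333 - 131 - q_H)q_H - (37q_H) = (202 - q_H)q_H - (37q_H).
∂π_H/∂q_H = 165 - 2q_H = 0, so q_H = 165/2.

82.50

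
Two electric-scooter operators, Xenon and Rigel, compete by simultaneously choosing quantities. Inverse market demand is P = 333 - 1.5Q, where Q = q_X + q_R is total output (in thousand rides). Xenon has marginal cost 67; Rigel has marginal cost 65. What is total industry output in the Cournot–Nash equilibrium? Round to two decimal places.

Xenon's profit: π_X = (333 - 1.5Q)q_X - (67q_X). Setting ∂π_X/∂q_X = 0: 266 - 3q_X - (3/2)(q_R) = 0.
Rigel's first-order condition: 268 - 3q_R - (3/2)(q_X) = 0.
So q_X = (266 - (3/2)q_R)/3 and q_R = (268 - (3/2)q_X)/3.
Substituting one into the other gives q_X = 176/3 and q_R = 60.
Total output Q = 176/3 + 60 = 356/3.

118.67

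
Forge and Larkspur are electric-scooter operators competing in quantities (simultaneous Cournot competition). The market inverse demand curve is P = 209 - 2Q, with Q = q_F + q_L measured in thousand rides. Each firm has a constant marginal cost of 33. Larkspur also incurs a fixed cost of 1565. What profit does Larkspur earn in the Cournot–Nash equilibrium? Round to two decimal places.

Each firm earns π_i = (209 - 2Q)q_i - 33q_i.
First-order condition (treating rivals' output as given): 176 - 4q_i - 2q_j = 0.
By symmetry each firm produces the same amount; substituting q_j = q_i yields q_i = 176/6 = 88/3.
Price P = 209 - 2·(176/3) = 275/3.
Larkspur's profit: (275/3 - 33)·(88/3) - 1565 = 1403/9.

155.89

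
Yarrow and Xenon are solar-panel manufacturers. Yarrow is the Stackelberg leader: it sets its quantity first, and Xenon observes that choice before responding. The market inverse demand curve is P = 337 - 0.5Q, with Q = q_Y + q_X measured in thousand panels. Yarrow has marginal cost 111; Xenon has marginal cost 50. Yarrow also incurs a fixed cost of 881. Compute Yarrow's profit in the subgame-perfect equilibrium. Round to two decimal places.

5925.25

The follower Xenon best-responds to any q_Y: π_X = (337 - 0.5Q)q_X - 50q_X.
Follower FOC: 287 - (1/2)q_Y - q_X = 0, so q_X(q_Y) = (287 - (1/2)q_Y).
The leader anticipates this reaction. Substituting into P = 337 - 0.5Q gives P = 387/2 - (1/4)q_Y, so π_Y = (387/2 - (1/4)q_Y)q_Y - 111q_Y.
The leader's first-order condition 165/2 - (1/2)q_Y = 0 yields q_Y = 165.
Then q_X = (287 - (1/2)·165) = 409/2.
Price P = 337 - (1/2)·(739/2) = 609/4.
Yarrow's profit: (609/4 - 111)·165 - 881 = 5925.2500.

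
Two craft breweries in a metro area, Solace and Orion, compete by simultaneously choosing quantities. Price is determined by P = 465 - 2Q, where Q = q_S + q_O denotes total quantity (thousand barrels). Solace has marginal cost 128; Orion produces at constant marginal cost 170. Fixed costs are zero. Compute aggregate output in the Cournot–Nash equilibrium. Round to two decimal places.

Solace's profit: π_S = (465 - 2Q)q_S - (128q_S). Setting ∂π_S/∂q_S = 0: 337 - 4q_S - 2(q_O) = 0.
Orion's first-order condition: 295 - 4q_O - 2(q_S) = 0.
Rearranging gives the reaction functions q_S = (337 - 2q_O)/4 and q_O = (295 - 2q_S)/4.
Substituting one into the other gives q_S = 379/6 and q_O = 253/6.
Total output Q = 379/6 + 253/6 = 316/3.

105.33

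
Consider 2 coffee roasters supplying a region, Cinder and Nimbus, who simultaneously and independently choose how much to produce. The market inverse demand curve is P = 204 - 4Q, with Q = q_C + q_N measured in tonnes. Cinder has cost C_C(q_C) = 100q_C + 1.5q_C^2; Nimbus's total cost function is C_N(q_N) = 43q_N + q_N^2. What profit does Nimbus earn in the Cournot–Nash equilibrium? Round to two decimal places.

Cinder's profit: π_C = (204 - 4Q)q_C - (100q_C + (3/2)q_C²). Setting ∂π_C/∂q_C = 0: 104 - 11q_C - 4(q_N) = 0.
Nimbus's profit: π_N = (204 - 4Q)q_N - (43q_N + q_N²). Setting ∂π_N/∂q_N = 0: 161 - 10q_N - 4(q_C) = 0.
So q_C = (104 - 4q_N)/11 and q_N = (161 - 4q_C)/10.
Substituting one into the other gives q_C = 198/47 and q_N = 1355/94.
Price P = 204 - 4·(1751/94) = 129.4894.
Nimbus's profit: 129.4894·(1355/94) - 43·(1355/94) - (1355/94)² = 1038.9458.

1038.95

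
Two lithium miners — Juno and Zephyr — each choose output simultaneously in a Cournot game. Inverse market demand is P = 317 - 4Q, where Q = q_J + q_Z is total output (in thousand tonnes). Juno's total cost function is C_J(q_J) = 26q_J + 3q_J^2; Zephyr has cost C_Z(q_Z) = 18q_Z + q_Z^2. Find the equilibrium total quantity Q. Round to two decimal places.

Juno's profit: π_J = (317 - 4Q)q_J - (26q_J + 3q_J²). Setting ∂π_J/∂q_J = 0: 291 - 14q_J - 4(q_Z) = 0.
Zephyr's first-order condition: 299 - 10q_Z - 4(q_J) = 0.
Rearranging gives the reaction functions q_J = (291 - 4q_Z)/14 and q_Z = (299 - 4q_J)/10.
Solving the pair: q_J = 857/62, q_Z = 1511/62.
Total output Q = 857/62 + 1511/62 = 1184/31.

38.19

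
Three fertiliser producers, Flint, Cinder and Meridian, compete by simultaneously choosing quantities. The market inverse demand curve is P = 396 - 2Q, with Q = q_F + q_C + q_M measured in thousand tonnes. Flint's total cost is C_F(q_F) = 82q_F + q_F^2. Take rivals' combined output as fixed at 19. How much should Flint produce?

With rivals' combined output fixed at 19, Flint's profit is π_F = (396 - 2·19 - 2q_F)q_F - (82q_F + q_F²) = (358 - 2q_F)q_F - (82q_F + q_F²).
∂π_F/∂q_F = 276 - 6q_F = 0, so q_F = 46.

46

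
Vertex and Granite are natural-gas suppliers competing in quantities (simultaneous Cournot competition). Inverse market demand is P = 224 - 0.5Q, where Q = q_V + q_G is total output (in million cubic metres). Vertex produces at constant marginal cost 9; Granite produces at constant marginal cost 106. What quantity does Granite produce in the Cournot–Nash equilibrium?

14

Vertex's profit: π_V = (224 - 0.5Q)q_V - (9q_V). Setting ∂π_V/∂q_V = 0: 215 - q_V - (1/2)(q_G) = 0.
Granite's profit: π_G = (224 - 0.5Q)q_G - (106q_G). Setting ∂π_G/∂q_G = 0: 118 - q_G - (1/2)(q_V) = 0.
So q_V = (215 - (1/2)q_G) and q_G = (118 - (1/2)q_V).
Substituting one into the other gives q_V = 208 and q_G = 14.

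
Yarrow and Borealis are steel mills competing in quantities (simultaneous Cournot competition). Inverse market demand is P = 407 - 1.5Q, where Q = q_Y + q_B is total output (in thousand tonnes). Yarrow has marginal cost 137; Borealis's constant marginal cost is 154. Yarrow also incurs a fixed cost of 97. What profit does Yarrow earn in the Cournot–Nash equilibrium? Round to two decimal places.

6004.41

Yarrow's profit: π_Y = (407 - 1.5Q)q_Y - (137q_Y). Setting ∂π_Y/∂q_Y = 0: 270 - 3q_Y - (3/2)(q_B) = 0.
Borealis's first-order condition: 253 - 3q_B - (3/2)(q_Y) = 0.
So q_Y = (270 - (3/2)q_B)/3 and q_B = (253 - (3/2)q_Y)/3.
Substituting one into the other gives q_Y = 574/9 and q_B = 472/9.
Price P = 407 - (3/2)·(1046/9) = 698/3.
Yarrow's profit: (698/3 - 137)·(574/9) - 97 = 6004.4074.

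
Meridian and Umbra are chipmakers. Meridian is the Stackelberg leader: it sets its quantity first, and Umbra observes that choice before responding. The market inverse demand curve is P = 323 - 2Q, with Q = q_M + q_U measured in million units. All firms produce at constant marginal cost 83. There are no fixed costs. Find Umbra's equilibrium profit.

1800

The follower Umbra best-responds to any q_M: π_U = (323 - 2Q)q_U - 83q_U.
Follower FOC: 240 - 2q_M - 4q_U = 0, so q_U(q_M) = (240 - 2q_M)/4.
The leader anticipates this reaction. Substituting into P = 323 - 2Q gives P = 203 - q_M, so π_M = (203 - q_M)q_M - 83q_M.
Leader FOC: 120 - 2q_M = 0, so q_M = 60.
Then q_U = (240 - 2·60)/4 = 30.
Price P = 323 - 2·90 = 143.
Umbra's profit: (143 - 83)·30 = 1800.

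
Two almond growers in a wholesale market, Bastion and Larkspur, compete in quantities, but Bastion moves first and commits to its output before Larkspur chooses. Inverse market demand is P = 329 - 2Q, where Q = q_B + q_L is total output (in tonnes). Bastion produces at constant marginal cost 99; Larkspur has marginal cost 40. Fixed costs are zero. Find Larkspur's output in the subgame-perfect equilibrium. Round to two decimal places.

The follower Larkspur best-responds to any q_B: π_L = (329 - 2Q)q_L - 40q_L.
∂π_L/∂q_L = 289 - 2q_B - 4q_L = 0 gives the reaction function q_L = (289 - 2q_B)/4.
Bastion substitutes q_L(q_B) into its own profit: π_B = q_B(329 - 2q_B - (289 - 2q_B)/2) - 99q_B = (369/2 - q_B)q_B - 99q_B.
The leader's first-order condition 171/2 - 2q_B = 0 yields q_B = 171/4.
Then q_L = (289 - 2·(171/4))/4 = 407/8.

50.88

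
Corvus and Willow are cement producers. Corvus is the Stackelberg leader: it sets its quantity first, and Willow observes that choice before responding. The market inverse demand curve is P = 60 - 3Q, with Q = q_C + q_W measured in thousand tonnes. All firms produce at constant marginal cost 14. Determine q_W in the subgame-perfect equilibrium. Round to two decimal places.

Solve by backward induction. Given q_C, the follower Willow maximises π_W = (60 - 3q_C - 3q_W)q_W - 14q_W.
Setting the follower's marginal profit to zero, 46 - 3q_C - 6q_W = 0, i.e. q_W = (46 - 3q_C)/6.
Corvus substitutes q_W(q_C) into its own profit: π_C = q_C(60 - 3q_C - (46 - 3q_C)/2) - 14q_C = (37 - (3/2)q_C)q_C - 14q_C.
Maximising: ∂π_C/∂q_C = 23 - 3q_C = 0, giving q_C = 23/3.
Then q_W = (46 - 3·(23/3))/6 = 23/6.

3.83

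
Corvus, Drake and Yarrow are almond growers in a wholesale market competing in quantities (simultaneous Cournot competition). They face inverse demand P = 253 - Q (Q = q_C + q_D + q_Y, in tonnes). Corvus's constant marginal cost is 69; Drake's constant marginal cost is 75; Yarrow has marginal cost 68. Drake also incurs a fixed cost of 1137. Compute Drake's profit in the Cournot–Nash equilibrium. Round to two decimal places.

564.56

Corvus's profit: π_C = (253 - Q)q_C - (69q_C). Setting ∂π_C/∂q_C = 0: 184 - 2q_C - (q_D + q_Y) = 0.
Drake's first-order condition: 178 - 2q_D - (q_C + q_Y) = 0.
Yarrow's profit: π_Y = (253 - Q)q_Y - (68q_Y). Setting ∂π_Y/∂q_Y = 0: 185 - 2q_Y - (q_C + q_D) = 0.
Adding the 3 first-order conditions: 547 − 4Q = 0, so Q = 547/4.
Back-substituting: q_C = (184 − 547/4) = 189/4, q_D = (178 − 547/4) = 165/4, q_Y = (185 − 547/4) = 193/4.
Price P = 253 - 547/4 = 465/4.
Drake's profit: (465/4 - 75)·(165/4) - 1137 = 564.5625.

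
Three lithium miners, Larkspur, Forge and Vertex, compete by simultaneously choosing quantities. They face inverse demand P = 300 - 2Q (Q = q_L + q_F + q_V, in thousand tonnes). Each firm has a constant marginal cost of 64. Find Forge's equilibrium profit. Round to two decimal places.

A representative firm's profit is π_i = q_i(300 - 2Q) - 64q_i.
Setting ∂π_i/∂q_i = 0 with rivals' quantities fixed: 236 - 4q_i - 2·Σ_{j≠i} q_j = 0.
By symmetry each firm produces the same amount; substituting Σ_{j≠i} q_j = 2q_i yields q_i = 236/8 = 59/2.
Price P = 300 - 2·(177/2) = 123.
Forge's profit: (123 - 64)·(59/2) = 1740.5000.

1740.50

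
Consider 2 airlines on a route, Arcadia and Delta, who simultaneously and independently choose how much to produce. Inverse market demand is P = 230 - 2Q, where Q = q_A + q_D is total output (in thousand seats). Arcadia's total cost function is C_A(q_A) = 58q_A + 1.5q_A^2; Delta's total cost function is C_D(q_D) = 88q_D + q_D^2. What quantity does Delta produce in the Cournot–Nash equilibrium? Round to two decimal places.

Arcadia's profit: π_A = (230 - 2Q)q_A - (58q_A + (3/2)q_A²). Setting ∂π_A/∂q_A = 0: 172 - 7q_A - 2(q_D) = 0.
Delta's profit: π_D = (230 - 2Q)q_D - (88q_D + q_D²). Setting ∂π_D/∂q_D = 0: 142 - 6q_D - 2(q_A) = 0.
Best responses: q_A = (172 - 2q_D)/7, q_D = (142 - 2q_A)/6.
Substituting one into the other gives q_A = 374/19 and q_D = 325/19.

17.11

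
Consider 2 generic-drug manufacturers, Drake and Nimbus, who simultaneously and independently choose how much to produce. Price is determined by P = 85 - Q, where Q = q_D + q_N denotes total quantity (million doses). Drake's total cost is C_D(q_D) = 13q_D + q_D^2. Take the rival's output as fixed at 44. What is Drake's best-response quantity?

With the rival's output fixed at 44, Drake's profit is π_D = (85 - 44 - q_D)q_D - (13q_D + q_D²) = (41 - q_D)q_D - (13q_D + q_D²).
∂π_D/∂q_D = 28 - 4q_D = 0, so q_D = 7.

7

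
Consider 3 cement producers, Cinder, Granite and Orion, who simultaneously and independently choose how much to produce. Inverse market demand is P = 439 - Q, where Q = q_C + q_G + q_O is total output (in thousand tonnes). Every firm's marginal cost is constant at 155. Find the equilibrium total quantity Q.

213

A representative firm's profit is π_i = q_i(439 - Q) - 155q_i.
First-order condition (treating rivals' output as given): 284 - 2q_i - Σ_{j≠i} q_j = 0.
With identical firms every q_j equals q_i, so Σ_{j≠i} q_j = 2q_i and 284 = 4q_i, giving q_i = 71.
Total output Q = 71 + 71 + 71 = 213.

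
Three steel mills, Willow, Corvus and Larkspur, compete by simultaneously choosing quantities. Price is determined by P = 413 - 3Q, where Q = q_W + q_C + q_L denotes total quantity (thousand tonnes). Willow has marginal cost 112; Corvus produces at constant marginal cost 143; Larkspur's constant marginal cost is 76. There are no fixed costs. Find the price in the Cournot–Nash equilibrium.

186

Willow's profit: π_W = (413 - 3Q)q_W - (112q_W). Setting ∂π_W/∂q_W = 0: 301 - 6q_W - 3(q_C + q_L) = 0.
Corvus's profit: π_C = (413 - 3Q)q_C - (143q_C). Setting ∂π_C/∂q_C = 0: 270 - 6q_C - 3(q_W + q_L) = 0.
Larkspur's first-order condition: 337 - 6q_L - 3(q_W + q_C) = 0.
Adding the 3 first-order conditions: 908 − 12Q = 0, so Q = 227/3.
Back-substituting: q_W = (301 − 227)/3 = 74/3, q_C = (270 − 227)/3 = 43/3, q_L = (337 − 227)/3 = 110/3.
Total output Q = 227/3, so price P = 413 - 3·(227/3) = 186.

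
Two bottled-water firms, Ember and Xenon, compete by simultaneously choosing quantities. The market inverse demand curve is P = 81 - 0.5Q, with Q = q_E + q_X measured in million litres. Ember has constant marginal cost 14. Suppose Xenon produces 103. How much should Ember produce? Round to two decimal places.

With the rival's output fixed at 103, Ember's profit is π_E = (81 - (1/2)·103 - (1/2)q_E)q_E - (14q_E) = (59/2 - (1/2)q_E)q_E - (14q_E).
∂π_E/∂q_E = 31/2 - q_E = 0, so q_E = 31/2.

15.50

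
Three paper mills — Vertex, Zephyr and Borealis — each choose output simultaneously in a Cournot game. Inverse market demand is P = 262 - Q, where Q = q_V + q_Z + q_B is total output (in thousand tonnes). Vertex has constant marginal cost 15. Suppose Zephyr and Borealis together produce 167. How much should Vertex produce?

40

With rivals' combined output fixed at 167, Vertex's profit is π_V = (262 - 167 - q_V)q_V - (15q_V) = (95 - q_V)q_V - (15q_V).
∂π_V/∂q_V = 80 - 2q_V = 0, so q_V = 40.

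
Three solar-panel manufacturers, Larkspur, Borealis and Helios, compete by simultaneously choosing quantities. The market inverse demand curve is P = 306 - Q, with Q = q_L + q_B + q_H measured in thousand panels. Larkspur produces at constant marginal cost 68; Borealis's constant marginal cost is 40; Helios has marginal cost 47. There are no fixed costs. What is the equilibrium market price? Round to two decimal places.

Larkspur's profit: π_L = (306 - Q)q_L - (68q_L). Setting ∂π_L/∂q_L = 0: 238 - 2q_L - (q_B + q_H) = 0.
Borealis's first-order condition: 266 - 2q_B - (q_L + q_H) = 0.
Helios's profit: π_H = (306 - Q)q_H - (47q_H). Setting ∂π_H/∂q_H = 0: 259 - 2q_H - (q_L + q_B) = 0.
Adding the 3 conditions: 763 − 2Q − 2Q = 0, i.e. Q = 763/4.
Back-substituting: q_L = (238 − 763/4) = 189/4, q_B = (266 − 763/4) = 301/4, q_H = (259 − 763/4) = 273/4.
Total output Q = 763/4, so price P = 306 - 763/4 = 461/4.

115.25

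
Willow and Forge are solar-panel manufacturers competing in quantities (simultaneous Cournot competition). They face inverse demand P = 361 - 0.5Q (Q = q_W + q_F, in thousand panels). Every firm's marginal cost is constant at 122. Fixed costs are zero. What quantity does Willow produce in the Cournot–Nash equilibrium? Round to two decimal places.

159.33

A representative firm's profit is π_i = q_i(361 - 0.5Q) - 122q_i.
First-order condition (treating rivals' output as given): 239 - q_i - (1/2)q_j = 0.
With identical firms every q_j equals q_i, so q_j = q_i and 239 = (3/2)q_i, giving q_i = 478/3.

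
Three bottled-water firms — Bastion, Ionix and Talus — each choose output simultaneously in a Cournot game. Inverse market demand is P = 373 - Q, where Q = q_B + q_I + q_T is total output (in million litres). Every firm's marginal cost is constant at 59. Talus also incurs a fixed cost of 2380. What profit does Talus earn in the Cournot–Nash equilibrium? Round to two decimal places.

3782.25

Each firm earns π_i = (373 - Q)q_i - 59q_i.
Setting ∂π_i/∂q_i = 0 with rivals' quantities fixed: 314 - 2q_i - Σ_{j≠i} q_j = 0.
By symmetry each firm produces the same amount; substituting Σ_{j≠i} q_j = 2q_i yields q_i = 314/4 = 157/2.
Price P = 373 - 471/2 = 275/2.
Talus's profit: (275/2 - 59)·(157/2) - 2380 = 3782.2500.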